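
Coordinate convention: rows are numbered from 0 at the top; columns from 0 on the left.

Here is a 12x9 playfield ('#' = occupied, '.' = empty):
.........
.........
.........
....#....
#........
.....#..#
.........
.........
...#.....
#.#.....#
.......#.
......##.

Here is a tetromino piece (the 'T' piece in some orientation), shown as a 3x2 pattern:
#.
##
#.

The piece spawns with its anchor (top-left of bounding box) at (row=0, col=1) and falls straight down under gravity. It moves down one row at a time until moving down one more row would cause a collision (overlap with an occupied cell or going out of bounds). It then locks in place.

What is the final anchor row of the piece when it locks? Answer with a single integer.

Answer: 7

Derivation:
Spawn at (row=0, col=1). Try each row:
  row 0: fits
  row 1: fits
  row 2: fits
  row 3: fits
  row 4: fits
  row 5: fits
  row 6: fits
  row 7: fits
  row 8: blocked -> lock at row 7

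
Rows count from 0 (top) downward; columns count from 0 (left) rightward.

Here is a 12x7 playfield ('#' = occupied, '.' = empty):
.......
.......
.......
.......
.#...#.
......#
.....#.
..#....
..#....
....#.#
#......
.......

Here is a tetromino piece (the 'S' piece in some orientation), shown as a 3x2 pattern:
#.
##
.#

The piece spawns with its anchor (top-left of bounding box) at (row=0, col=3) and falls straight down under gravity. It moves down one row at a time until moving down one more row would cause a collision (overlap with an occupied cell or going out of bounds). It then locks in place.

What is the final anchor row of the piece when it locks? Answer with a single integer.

Spawn at (row=0, col=3). Try each row:
  row 0: fits
  row 1: fits
  row 2: fits
  row 3: fits
  row 4: fits
  row 5: fits
  row 6: fits
  row 7: blocked -> lock at row 6

Answer: 6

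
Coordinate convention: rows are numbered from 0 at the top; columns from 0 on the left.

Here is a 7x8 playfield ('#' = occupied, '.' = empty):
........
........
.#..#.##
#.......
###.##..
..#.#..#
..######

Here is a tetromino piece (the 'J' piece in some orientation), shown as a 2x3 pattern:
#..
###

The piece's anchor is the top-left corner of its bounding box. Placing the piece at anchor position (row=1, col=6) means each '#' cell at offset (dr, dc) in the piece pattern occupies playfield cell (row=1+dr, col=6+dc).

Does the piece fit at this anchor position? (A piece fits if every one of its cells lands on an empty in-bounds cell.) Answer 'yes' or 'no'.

Check each piece cell at anchor (1, 6):
  offset (0,0) -> (1,6): empty -> OK
  offset (1,0) -> (2,6): occupied ('#') -> FAIL
  offset (1,1) -> (2,7): occupied ('#') -> FAIL
  offset (1,2) -> (2,8): out of bounds -> FAIL
All cells valid: no

Answer: no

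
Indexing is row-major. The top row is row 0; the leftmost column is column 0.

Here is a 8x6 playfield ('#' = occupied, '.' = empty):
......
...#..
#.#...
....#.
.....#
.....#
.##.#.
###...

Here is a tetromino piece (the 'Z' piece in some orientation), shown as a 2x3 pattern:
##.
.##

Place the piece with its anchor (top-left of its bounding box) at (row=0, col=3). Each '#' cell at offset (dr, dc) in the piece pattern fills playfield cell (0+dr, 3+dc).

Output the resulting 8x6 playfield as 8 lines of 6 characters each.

Answer: ...##.
...###
#.#...
....#.
.....#
.....#
.##.#.
###...

Derivation:
Fill (0+0,3+0) = (0,3)
Fill (0+0,3+1) = (0,4)
Fill (0+1,3+1) = (1,4)
Fill (0+1,3+2) = (1,5)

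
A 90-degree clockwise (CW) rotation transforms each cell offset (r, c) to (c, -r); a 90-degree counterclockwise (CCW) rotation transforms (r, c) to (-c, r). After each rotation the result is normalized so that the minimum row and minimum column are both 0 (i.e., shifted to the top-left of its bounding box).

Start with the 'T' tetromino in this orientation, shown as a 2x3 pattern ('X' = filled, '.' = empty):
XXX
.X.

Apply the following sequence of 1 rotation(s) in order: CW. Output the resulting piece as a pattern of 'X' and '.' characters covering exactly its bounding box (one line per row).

Answer: .X
XX
.X

Derivation:
Start:
XXX
.X.
After rotation 1 (CW):
.X
XX
.X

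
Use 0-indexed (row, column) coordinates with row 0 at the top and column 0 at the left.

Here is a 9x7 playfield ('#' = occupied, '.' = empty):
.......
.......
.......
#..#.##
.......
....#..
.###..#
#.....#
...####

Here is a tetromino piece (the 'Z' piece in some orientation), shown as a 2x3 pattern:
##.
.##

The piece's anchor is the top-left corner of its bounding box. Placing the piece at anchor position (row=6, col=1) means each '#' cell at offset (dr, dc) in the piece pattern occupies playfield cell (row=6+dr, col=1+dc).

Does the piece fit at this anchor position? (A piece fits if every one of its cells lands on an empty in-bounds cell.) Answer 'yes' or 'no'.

Check each piece cell at anchor (6, 1):
  offset (0,0) -> (6,1): occupied ('#') -> FAIL
  offset (0,1) -> (6,2): occupied ('#') -> FAIL
  offset (1,1) -> (7,2): empty -> OK
  offset (1,2) -> (7,3): empty -> OK
All cells valid: no

Answer: no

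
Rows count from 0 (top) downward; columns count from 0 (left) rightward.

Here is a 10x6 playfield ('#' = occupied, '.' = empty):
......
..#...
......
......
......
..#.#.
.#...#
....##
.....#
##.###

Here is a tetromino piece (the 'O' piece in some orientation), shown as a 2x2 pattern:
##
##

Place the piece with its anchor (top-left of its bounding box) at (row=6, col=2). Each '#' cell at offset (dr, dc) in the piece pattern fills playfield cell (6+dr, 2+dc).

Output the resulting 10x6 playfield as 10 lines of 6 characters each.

Fill (6+0,2+0) = (6,2)
Fill (6+0,2+1) = (6,3)
Fill (6+1,2+0) = (7,2)
Fill (6+1,2+1) = (7,3)

Answer: ......
..#...
......
......
......
..#.#.
.###.#
..####
.....#
##.###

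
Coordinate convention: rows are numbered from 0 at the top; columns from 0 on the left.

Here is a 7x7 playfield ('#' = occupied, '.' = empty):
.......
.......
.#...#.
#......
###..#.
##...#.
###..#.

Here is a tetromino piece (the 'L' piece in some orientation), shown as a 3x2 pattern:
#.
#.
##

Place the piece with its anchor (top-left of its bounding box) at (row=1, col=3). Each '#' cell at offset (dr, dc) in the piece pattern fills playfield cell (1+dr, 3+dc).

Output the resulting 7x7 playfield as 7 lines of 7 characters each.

Fill (1+0,3+0) = (1,3)
Fill (1+1,3+0) = (2,3)
Fill (1+2,3+0) = (3,3)
Fill (1+2,3+1) = (3,4)

Answer: .......
...#...
.#.#.#.
#..##..
###..#.
##...#.
###..#.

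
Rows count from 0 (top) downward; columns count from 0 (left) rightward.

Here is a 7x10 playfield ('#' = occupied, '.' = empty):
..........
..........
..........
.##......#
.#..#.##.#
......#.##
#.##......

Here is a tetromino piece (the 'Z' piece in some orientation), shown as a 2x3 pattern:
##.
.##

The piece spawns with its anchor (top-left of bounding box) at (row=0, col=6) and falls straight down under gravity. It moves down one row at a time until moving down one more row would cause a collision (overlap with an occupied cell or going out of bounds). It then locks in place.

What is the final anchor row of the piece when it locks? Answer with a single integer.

Answer: 2

Derivation:
Spawn at (row=0, col=6). Try each row:
  row 0: fits
  row 1: fits
  row 2: fits
  row 3: blocked -> lock at row 2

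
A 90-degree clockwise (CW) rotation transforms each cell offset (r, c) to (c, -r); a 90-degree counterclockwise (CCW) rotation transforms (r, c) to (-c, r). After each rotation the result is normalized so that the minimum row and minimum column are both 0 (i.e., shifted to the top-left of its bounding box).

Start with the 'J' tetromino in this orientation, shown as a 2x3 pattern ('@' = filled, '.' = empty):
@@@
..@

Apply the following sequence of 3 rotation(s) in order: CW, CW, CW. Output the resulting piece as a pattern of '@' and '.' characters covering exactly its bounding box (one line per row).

Answer: @@
@.
@.

Derivation:
Start:
@@@
..@
After rotation 1 (CW):
.@
.@
@@
After rotation 2 (CW):
@..
@@@
After rotation 3 (CW):
@@
@.
@.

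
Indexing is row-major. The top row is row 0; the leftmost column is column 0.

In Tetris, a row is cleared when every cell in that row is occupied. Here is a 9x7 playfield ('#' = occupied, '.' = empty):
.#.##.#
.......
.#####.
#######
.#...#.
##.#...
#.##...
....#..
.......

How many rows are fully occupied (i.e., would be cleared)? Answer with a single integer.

Check each row:
  row 0: 3 empty cells -> not full
  row 1: 7 empty cells -> not full
  row 2: 2 empty cells -> not full
  row 3: 0 empty cells -> FULL (clear)
  row 4: 5 empty cells -> not full
  row 5: 4 empty cells -> not full
  row 6: 4 empty cells -> not full
  row 7: 6 empty cells -> not full
  row 8: 7 empty cells -> not full
Total rows cleared: 1

Answer: 1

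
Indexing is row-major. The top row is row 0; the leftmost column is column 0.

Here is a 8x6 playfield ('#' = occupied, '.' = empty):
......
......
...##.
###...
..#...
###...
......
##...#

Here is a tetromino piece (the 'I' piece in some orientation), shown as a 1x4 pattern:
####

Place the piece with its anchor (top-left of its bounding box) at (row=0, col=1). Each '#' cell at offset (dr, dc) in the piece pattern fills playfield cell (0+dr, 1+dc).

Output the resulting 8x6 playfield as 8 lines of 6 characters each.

Fill (0+0,1+0) = (0,1)
Fill (0+0,1+1) = (0,2)
Fill (0+0,1+2) = (0,3)
Fill (0+0,1+3) = (0,4)

Answer: .####.
......
...##.
###...
..#...
###...
......
##...#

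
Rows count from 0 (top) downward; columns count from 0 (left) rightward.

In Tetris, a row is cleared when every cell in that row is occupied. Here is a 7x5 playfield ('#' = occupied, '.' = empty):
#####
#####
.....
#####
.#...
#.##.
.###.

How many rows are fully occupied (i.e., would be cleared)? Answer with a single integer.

Check each row:
  row 0: 0 empty cells -> FULL (clear)
  row 1: 0 empty cells -> FULL (clear)
  row 2: 5 empty cells -> not full
  row 3: 0 empty cells -> FULL (clear)
  row 4: 4 empty cells -> not full
  row 5: 2 empty cells -> not full
  row 6: 2 empty cells -> not full
Total rows cleared: 3

Answer: 3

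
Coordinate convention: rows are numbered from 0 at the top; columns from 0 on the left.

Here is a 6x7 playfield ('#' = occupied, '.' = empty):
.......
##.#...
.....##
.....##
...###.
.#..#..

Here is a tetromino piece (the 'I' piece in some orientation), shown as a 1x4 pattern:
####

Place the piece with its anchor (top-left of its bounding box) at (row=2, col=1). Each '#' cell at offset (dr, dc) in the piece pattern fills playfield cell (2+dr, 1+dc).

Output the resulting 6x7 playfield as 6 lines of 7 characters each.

Fill (2+0,1+0) = (2,1)
Fill (2+0,1+1) = (2,2)
Fill (2+0,1+2) = (2,3)
Fill (2+0,1+3) = (2,4)

Answer: .......
##.#...
.######
.....##
...###.
.#..#..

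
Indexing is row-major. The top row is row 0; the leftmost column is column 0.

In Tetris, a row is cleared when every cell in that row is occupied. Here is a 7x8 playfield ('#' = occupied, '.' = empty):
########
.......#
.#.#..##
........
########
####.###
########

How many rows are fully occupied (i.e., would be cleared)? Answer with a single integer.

Check each row:
  row 0: 0 empty cells -> FULL (clear)
  row 1: 7 empty cells -> not full
  row 2: 4 empty cells -> not full
  row 3: 8 empty cells -> not full
  row 4: 0 empty cells -> FULL (clear)
  row 5: 1 empty cell -> not full
  row 6: 0 empty cells -> FULL (clear)
Total rows cleared: 3

Answer: 3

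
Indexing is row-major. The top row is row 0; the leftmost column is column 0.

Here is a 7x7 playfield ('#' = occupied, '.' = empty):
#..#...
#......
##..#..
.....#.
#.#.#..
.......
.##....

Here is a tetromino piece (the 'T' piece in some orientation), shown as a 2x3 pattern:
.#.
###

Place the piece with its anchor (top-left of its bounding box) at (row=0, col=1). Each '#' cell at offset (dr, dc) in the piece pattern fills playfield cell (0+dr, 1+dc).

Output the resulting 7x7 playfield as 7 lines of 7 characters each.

Answer: #.##...
####...
##..#..
.....#.
#.#.#..
.......
.##....

Derivation:
Fill (0+0,1+1) = (0,2)
Fill (0+1,1+0) = (1,1)
Fill (0+1,1+1) = (1,2)
Fill (0+1,1+2) = (1,3)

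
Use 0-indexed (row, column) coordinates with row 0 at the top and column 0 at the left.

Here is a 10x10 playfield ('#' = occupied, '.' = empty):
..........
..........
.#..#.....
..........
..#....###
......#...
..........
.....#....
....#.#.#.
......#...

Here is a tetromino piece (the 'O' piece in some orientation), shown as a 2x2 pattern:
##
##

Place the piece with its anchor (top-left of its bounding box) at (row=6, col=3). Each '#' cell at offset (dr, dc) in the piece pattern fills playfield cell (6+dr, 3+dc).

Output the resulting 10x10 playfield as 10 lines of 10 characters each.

Fill (6+0,3+0) = (6,3)
Fill (6+0,3+1) = (6,4)
Fill (6+1,3+0) = (7,3)
Fill (6+1,3+1) = (7,4)

Answer: ..........
..........
.#..#.....
..........
..#....###
......#...
...##.....
...###....
....#.#.#.
......#...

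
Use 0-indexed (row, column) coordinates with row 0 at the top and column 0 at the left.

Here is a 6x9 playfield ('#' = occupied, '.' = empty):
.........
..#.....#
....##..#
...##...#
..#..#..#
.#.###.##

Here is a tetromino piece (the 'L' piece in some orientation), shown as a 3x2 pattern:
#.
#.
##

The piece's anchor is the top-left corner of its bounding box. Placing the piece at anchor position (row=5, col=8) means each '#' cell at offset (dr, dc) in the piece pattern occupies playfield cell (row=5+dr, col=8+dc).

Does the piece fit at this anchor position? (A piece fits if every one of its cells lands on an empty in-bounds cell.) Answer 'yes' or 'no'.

Answer: no

Derivation:
Check each piece cell at anchor (5, 8):
  offset (0,0) -> (5,8): occupied ('#') -> FAIL
  offset (1,0) -> (6,8): out of bounds -> FAIL
  offset (2,0) -> (7,8): out of bounds -> FAIL
  offset (2,1) -> (7,9): out of bounds -> FAIL
All cells valid: no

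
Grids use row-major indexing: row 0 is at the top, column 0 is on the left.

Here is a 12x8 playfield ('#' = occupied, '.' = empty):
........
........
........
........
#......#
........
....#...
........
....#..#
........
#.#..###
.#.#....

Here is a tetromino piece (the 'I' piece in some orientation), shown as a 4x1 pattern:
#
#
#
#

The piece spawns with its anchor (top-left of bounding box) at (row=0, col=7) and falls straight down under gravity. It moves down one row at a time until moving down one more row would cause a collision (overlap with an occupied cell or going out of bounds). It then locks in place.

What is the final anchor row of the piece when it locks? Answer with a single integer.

Spawn at (row=0, col=7). Try each row:
  row 0: fits
  row 1: blocked -> lock at row 0

Answer: 0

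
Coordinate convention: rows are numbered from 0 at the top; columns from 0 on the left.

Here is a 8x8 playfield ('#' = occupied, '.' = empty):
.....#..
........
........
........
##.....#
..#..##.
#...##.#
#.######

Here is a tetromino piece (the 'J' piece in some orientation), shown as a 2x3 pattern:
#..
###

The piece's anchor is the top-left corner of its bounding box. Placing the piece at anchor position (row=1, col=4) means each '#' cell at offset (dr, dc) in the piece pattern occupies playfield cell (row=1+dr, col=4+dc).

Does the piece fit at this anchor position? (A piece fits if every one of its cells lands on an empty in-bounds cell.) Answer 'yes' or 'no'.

Answer: yes

Derivation:
Check each piece cell at anchor (1, 4):
  offset (0,0) -> (1,4): empty -> OK
  offset (1,0) -> (2,4): empty -> OK
  offset (1,1) -> (2,5): empty -> OK
  offset (1,2) -> (2,6): empty -> OK
All cells valid: yes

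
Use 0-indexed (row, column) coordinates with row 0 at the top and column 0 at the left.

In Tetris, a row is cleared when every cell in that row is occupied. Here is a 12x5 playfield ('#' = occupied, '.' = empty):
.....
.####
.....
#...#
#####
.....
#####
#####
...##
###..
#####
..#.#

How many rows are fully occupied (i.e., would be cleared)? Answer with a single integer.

Check each row:
  row 0: 5 empty cells -> not full
  row 1: 1 empty cell -> not full
  row 2: 5 empty cells -> not full
  row 3: 3 empty cells -> not full
  row 4: 0 empty cells -> FULL (clear)
  row 5: 5 empty cells -> not full
  row 6: 0 empty cells -> FULL (clear)
  row 7: 0 empty cells -> FULL (clear)
  row 8: 3 empty cells -> not full
  row 9: 2 empty cells -> not full
  row 10: 0 empty cells -> FULL (clear)
  row 11: 3 empty cells -> not full
Total rows cleared: 4

Answer: 4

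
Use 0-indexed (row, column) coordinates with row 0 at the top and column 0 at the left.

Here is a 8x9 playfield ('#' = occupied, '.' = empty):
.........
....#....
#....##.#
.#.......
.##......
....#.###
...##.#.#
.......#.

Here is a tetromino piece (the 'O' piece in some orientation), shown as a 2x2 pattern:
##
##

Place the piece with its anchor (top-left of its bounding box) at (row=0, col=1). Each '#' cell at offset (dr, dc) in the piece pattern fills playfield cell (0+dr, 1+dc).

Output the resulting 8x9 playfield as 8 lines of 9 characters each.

Fill (0+0,1+0) = (0,1)
Fill (0+0,1+1) = (0,2)
Fill (0+1,1+0) = (1,1)
Fill (0+1,1+1) = (1,2)

Answer: .##......
.##.#....
#....##.#
.#.......
.##......
....#.###
...##.#.#
.......#.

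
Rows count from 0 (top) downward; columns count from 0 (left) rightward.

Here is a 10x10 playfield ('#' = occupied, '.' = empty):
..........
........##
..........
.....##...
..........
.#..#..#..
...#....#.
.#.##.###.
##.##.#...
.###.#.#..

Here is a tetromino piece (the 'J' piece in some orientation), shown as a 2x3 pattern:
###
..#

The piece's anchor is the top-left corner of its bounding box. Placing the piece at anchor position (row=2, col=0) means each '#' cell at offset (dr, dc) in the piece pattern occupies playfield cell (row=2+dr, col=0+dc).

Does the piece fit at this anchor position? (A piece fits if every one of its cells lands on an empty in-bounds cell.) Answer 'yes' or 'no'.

Check each piece cell at anchor (2, 0):
  offset (0,0) -> (2,0): empty -> OK
  offset (0,1) -> (2,1): empty -> OK
  offset (0,2) -> (2,2): empty -> OK
  offset (1,2) -> (3,2): empty -> OK
All cells valid: yes

Answer: yes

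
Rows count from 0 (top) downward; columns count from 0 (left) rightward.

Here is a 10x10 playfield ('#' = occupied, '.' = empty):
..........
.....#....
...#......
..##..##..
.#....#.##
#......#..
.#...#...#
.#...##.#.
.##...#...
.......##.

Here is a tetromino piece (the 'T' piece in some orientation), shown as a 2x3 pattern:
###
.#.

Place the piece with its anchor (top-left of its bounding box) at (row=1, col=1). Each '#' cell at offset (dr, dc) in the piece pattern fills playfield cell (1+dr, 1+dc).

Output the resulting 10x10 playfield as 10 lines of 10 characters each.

Answer: ..........
.###.#....
..##......
..##..##..
.#....#.##
#......#..
.#...#...#
.#...##.#.
.##...#...
.......##.

Derivation:
Fill (1+0,1+0) = (1,1)
Fill (1+0,1+1) = (1,2)
Fill (1+0,1+2) = (1,3)
Fill (1+1,1+1) = (2,2)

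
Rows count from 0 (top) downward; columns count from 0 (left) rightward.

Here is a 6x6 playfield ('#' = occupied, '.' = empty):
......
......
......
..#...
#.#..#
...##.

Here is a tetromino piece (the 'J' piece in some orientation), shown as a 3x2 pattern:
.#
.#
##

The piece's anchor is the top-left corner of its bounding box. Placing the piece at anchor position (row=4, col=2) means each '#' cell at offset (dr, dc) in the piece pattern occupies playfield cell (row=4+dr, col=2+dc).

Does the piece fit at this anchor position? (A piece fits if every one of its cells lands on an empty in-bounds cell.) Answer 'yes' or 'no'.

Answer: no

Derivation:
Check each piece cell at anchor (4, 2):
  offset (0,1) -> (4,3): empty -> OK
  offset (1,1) -> (5,3): occupied ('#') -> FAIL
  offset (2,0) -> (6,2): out of bounds -> FAIL
  offset (2,1) -> (6,3): out of bounds -> FAIL
All cells valid: no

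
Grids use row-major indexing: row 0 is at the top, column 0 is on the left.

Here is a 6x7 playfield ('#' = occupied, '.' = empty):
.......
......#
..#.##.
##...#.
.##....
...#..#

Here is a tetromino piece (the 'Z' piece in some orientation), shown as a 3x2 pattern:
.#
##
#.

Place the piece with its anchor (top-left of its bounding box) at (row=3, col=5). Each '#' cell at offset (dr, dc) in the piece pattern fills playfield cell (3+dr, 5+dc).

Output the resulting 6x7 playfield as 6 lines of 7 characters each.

Answer: .......
......#
..#.##.
##...##
.##..##
...#.##

Derivation:
Fill (3+0,5+1) = (3,6)
Fill (3+1,5+0) = (4,5)
Fill (3+1,5+1) = (4,6)
Fill (3+2,5+0) = (5,5)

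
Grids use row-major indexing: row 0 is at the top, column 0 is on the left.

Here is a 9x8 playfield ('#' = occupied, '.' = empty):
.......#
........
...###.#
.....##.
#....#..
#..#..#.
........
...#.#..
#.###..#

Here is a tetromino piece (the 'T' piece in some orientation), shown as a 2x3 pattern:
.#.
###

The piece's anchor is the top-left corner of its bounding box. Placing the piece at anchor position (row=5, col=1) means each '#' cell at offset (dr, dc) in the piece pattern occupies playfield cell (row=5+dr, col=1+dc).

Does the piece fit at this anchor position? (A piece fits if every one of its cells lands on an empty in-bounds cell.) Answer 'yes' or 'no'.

Check each piece cell at anchor (5, 1):
  offset (0,1) -> (5,2): empty -> OK
  offset (1,0) -> (6,1): empty -> OK
  offset (1,1) -> (6,2): empty -> OK
  offset (1,2) -> (6,3): empty -> OK
All cells valid: yes

Answer: yes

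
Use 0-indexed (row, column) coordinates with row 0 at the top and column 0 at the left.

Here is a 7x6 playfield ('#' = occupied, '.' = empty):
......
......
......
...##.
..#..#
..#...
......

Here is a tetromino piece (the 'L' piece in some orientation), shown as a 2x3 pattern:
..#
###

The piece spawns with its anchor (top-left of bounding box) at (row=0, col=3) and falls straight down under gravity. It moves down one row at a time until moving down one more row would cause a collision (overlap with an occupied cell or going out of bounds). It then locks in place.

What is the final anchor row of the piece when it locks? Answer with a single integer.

Answer: 1

Derivation:
Spawn at (row=0, col=3). Try each row:
  row 0: fits
  row 1: fits
  row 2: blocked -> lock at row 1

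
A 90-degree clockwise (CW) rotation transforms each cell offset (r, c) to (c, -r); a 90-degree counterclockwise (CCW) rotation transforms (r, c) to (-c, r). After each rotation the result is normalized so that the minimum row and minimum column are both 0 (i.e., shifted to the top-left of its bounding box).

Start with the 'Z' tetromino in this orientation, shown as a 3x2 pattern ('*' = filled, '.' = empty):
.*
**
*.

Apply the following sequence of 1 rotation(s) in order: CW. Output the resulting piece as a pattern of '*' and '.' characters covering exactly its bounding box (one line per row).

Answer: **.
.**

Derivation:
Start:
.*
**
*.
After rotation 1 (CW):
**.
.**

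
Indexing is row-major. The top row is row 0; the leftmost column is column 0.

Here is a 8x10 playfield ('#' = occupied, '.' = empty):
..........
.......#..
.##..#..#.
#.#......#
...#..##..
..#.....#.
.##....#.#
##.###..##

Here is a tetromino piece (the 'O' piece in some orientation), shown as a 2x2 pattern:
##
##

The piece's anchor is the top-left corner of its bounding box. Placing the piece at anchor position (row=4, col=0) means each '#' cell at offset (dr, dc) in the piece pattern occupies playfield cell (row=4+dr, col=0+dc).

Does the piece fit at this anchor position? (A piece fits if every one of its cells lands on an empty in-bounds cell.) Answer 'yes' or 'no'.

Check each piece cell at anchor (4, 0):
  offset (0,0) -> (4,0): empty -> OK
  offset (0,1) -> (4,1): empty -> OK
  offset (1,0) -> (5,0): empty -> OK
  offset (1,1) -> (5,1): empty -> OK
All cells valid: yes

Answer: yes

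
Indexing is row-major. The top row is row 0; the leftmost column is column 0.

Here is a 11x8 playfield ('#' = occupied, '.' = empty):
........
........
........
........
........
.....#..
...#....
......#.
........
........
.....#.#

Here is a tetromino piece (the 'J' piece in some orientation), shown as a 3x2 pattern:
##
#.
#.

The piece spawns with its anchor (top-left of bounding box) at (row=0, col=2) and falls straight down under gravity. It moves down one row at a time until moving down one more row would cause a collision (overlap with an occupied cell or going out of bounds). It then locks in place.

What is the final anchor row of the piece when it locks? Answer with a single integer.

Answer: 5

Derivation:
Spawn at (row=0, col=2). Try each row:
  row 0: fits
  row 1: fits
  row 2: fits
  row 3: fits
  row 4: fits
  row 5: fits
  row 6: blocked -> lock at row 5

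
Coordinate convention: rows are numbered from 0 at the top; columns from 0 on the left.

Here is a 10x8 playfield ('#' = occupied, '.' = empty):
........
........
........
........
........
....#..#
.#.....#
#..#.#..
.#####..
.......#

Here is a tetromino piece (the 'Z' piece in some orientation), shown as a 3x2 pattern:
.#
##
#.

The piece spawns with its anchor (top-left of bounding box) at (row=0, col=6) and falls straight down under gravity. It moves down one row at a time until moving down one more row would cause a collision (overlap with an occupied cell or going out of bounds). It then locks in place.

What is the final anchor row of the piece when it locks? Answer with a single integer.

Spawn at (row=0, col=6). Try each row:
  row 0: fits
  row 1: fits
  row 2: fits
  row 3: fits
  row 4: blocked -> lock at row 3

Answer: 3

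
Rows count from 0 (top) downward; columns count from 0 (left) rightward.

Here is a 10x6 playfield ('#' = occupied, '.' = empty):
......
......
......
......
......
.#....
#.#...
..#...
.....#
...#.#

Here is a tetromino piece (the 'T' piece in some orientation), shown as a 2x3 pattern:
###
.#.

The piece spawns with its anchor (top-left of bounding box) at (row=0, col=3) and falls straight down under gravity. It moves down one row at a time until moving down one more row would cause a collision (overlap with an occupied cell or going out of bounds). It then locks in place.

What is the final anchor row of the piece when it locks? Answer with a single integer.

Answer: 7

Derivation:
Spawn at (row=0, col=3). Try each row:
  row 0: fits
  row 1: fits
  row 2: fits
  row 3: fits
  row 4: fits
  row 5: fits
  row 6: fits
  row 7: fits
  row 8: blocked -> lock at row 7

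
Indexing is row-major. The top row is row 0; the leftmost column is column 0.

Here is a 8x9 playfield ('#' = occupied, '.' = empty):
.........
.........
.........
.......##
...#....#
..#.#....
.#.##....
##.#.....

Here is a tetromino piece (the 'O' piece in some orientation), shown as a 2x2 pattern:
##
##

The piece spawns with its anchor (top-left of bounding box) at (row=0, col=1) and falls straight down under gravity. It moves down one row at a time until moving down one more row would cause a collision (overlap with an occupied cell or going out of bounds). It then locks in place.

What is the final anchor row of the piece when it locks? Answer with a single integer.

Answer: 3

Derivation:
Spawn at (row=0, col=1). Try each row:
  row 0: fits
  row 1: fits
  row 2: fits
  row 3: fits
  row 4: blocked -> lock at row 3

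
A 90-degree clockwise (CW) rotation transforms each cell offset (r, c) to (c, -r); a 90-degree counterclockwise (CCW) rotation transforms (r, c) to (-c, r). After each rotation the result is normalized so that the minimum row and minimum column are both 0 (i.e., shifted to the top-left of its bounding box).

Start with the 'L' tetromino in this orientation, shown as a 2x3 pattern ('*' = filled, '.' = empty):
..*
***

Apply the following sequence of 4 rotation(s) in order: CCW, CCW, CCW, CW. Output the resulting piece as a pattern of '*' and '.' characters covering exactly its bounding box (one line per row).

Answer: ***
*..

Derivation:
Start:
..*
***
After rotation 1 (CCW):
**
.*
.*
After rotation 2 (CCW):
***
*..
After rotation 3 (CCW):
*.
*.
**
After rotation 4 (CW):
***
*..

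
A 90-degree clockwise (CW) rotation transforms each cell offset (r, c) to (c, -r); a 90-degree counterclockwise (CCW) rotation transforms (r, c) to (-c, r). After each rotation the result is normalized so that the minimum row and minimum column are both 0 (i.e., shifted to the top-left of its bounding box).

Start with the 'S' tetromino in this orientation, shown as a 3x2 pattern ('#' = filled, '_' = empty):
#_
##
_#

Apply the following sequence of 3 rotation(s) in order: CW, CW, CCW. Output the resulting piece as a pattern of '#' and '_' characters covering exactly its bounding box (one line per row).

Start:
#_
##
_#
After rotation 1 (CW):
_##
##_
After rotation 2 (CW):
#_
##
_#
After rotation 3 (CCW):
_##
##_

Answer: _##
##_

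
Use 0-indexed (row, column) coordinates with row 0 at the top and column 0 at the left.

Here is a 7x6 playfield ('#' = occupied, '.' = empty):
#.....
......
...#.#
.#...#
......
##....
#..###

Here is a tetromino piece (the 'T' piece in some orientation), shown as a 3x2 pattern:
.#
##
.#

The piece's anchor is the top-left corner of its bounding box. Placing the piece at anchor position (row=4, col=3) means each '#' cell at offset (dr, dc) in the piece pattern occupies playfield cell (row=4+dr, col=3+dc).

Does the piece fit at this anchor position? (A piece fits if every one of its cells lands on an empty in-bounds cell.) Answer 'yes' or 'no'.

Check each piece cell at anchor (4, 3):
  offset (0,1) -> (4,4): empty -> OK
  offset (1,0) -> (5,3): empty -> OK
  offset (1,1) -> (5,4): empty -> OK
  offset (2,1) -> (6,4): occupied ('#') -> FAIL
All cells valid: no

Answer: no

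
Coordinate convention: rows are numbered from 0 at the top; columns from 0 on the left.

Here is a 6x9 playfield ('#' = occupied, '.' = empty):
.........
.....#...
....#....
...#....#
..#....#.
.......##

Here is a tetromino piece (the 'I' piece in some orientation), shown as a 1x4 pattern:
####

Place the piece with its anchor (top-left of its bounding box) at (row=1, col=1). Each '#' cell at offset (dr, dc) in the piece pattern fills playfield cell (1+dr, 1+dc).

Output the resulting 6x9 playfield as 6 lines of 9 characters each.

Fill (1+0,1+0) = (1,1)
Fill (1+0,1+1) = (1,2)
Fill (1+0,1+2) = (1,3)
Fill (1+0,1+3) = (1,4)

Answer: .........
.#####...
....#....
...#....#
..#....#.
.......##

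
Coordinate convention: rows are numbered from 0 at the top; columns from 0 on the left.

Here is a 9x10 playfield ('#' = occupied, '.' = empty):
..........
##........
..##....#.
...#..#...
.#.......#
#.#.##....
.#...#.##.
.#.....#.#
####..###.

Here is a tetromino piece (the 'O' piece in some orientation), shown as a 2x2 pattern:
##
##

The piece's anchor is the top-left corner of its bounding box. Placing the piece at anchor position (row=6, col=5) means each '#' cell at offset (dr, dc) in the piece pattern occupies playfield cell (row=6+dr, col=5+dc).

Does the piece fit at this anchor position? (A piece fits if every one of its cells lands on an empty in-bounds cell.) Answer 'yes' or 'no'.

Check each piece cell at anchor (6, 5):
  offset (0,0) -> (6,5): occupied ('#') -> FAIL
  offset (0,1) -> (6,6): empty -> OK
  offset (1,0) -> (7,5): empty -> OK
  offset (1,1) -> (7,6): empty -> OK
All cells valid: no

Answer: no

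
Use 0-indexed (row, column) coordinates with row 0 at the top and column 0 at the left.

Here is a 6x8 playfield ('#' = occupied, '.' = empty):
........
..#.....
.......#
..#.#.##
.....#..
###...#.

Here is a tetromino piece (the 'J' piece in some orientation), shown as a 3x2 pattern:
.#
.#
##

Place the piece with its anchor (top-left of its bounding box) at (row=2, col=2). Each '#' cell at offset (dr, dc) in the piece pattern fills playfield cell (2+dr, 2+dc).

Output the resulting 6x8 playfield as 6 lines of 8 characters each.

Answer: ........
..#.....
...#...#
..###.##
..##.#..
###...#.

Derivation:
Fill (2+0,2+1) = (2,3)
Fill (2+1,2+1) = (3,3)
Fill (2+2,2+0) = (4,2)
Fill (2+2,2+1) = (4,3)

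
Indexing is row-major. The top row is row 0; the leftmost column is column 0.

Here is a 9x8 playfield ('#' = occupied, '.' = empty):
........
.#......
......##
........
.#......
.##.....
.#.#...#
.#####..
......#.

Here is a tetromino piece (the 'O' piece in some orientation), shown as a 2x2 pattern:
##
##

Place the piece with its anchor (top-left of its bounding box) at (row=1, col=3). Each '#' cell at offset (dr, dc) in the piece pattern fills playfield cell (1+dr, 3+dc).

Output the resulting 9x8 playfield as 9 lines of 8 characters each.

Answer: ........
.#.##...
...##.##
........
.#......
.##.....
.#.#...#
.#####..
......#.

Derivation:
Fill (1+0,3+0) = (1,3)
Fill (1+0,3+1) = (1,4)
Fill (1+1,3+0) = (2,3)
Fill (1+1,3+1) = (2,4)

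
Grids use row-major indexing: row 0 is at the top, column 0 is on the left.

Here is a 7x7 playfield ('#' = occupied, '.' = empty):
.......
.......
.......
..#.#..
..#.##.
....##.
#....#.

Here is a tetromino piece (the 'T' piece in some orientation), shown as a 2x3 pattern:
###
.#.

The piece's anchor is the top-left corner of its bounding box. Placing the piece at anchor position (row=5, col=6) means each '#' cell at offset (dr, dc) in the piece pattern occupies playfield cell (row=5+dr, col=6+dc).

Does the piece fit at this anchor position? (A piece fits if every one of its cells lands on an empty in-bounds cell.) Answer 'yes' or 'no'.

Check each piece cell at anchor (5, 6):
  offset (0,0) -> (5,6): empty -> OK
  offset (0,1) -> (5,7): out of bounds -> FAIL
  offset (0,2) -> (5,8): out of bounds -> FAIL
  offset (1,1) -> (6,7): out of bounds -> FAIL
All cells valid: no

Answer: no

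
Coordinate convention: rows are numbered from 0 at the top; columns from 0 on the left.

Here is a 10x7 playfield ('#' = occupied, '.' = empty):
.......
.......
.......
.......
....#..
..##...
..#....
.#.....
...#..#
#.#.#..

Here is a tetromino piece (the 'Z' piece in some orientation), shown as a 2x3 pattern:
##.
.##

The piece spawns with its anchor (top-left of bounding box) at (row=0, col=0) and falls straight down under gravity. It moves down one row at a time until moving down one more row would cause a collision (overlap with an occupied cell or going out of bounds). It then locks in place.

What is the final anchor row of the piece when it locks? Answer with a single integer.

Answer: 3

Derivation:
Spawn at (row=0, col=0). Try each row:
  row 0: fits
  row 1: fits
  row 2: fits
  row 3: fits
  row 4: blocked -> lock at row 3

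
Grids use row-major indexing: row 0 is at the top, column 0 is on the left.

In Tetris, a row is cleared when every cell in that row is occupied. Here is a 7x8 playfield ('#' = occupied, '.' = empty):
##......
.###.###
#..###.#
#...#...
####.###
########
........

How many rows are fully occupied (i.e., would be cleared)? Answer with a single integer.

Answer: 1

Derivation:
Check each row:
  row 0: 6 empty cells -> not full
  row 1: 2 empty cells -> not full
  row 2: 3 empty cells -> not full
  row 3: 6 empty cells -> not full
  row 4: 1 empty cell -> not full
  row 5: 0 empty cells -> FULL (clear)
  row 6: 8 empty cells -> not full
Total rows cleared: 1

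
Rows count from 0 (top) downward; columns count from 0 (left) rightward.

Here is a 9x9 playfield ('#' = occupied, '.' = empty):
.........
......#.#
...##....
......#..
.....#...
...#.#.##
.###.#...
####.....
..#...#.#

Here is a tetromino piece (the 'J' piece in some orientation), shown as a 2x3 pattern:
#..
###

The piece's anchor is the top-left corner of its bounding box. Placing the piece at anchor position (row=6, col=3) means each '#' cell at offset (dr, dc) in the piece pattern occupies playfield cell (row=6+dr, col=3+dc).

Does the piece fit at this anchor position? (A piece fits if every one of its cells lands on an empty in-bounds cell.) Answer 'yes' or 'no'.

Check each piece cell at anchor (6, 3):
  offset (0,0) -> (6,3): occupied ('#') -> FAIL
  offset (1,0) -> (7,3): occupied ('#') -> FAIL
  offset (1,1) -> (7,4): empty -> OK
  offset (1,2) -> (7,5): empty -> OK
All cells valid: no

Answer: no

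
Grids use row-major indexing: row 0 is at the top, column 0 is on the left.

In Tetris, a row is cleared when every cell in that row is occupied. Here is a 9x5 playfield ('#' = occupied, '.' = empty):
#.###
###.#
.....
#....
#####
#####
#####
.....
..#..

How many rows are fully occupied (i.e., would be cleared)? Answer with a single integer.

Answer: 3

Derivation:
Check each row:
  row 0: 1 empty cell -> not full
  row 1: 1 empty cell -> not full
  row 2: 5 empty cells -> not full
  row 3: 4 empty cells -> not full
  row 4: 0 empty cells -> FULL (clear)
  row 5: 0 empty cells -> FULL (clear)
  row 6: 0 empty cells -> FULL (clear)
  row 7: 5 empty cells -> not full
  row 8: 4 empty cells -> not full
Total rows cleared: 3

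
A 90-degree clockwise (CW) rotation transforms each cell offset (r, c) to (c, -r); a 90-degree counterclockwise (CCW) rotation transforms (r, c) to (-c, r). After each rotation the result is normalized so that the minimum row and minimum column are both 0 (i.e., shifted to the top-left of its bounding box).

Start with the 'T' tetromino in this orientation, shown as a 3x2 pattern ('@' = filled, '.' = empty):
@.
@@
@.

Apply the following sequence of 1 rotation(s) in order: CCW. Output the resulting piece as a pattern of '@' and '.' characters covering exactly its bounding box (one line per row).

Answer: .@.
@@@

Derivation:
Start:
@.
@@
@.
After rotation 1 (CCW):
.@.
@@@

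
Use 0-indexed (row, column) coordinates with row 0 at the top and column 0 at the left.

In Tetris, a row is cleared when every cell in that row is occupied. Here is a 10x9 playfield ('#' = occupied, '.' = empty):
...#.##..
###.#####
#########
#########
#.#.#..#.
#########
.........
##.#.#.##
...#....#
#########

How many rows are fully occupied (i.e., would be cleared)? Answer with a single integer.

Answer: 4

Derivation:
Check each row:
  row 0: 6 empty cells -> not full
  row 1: 1 empty cell -> not full
  row 2: 0 empty cells -> FULL (clear)
  row 3: 0 empty cells -> FULL (clear)
  row 4: 5 empty cells -> not full
  row 5: 0 empty cells -> FULL (clear)
  row 6: 9 empty cells -> not full
  row 7: 3 empty cells -> not full
  row 8: 7 empty cells -> not full
  row 9: 0 empty cells -> FULL (clear)
Total rows cleared: 4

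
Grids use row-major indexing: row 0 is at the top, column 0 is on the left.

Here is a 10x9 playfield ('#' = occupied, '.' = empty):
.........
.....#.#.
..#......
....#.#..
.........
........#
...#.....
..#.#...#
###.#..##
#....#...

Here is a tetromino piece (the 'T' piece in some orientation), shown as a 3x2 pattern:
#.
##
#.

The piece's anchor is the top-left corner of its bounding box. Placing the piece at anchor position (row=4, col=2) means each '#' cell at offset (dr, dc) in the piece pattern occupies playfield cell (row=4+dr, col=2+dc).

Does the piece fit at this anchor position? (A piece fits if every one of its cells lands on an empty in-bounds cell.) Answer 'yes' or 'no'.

Answer: yes

Derivation:
Check each piece cell at anchor (4, 2):
  offset (0,0) -> (4,2): empty -> OK
  offset (1,0) -> (5,2): empty -> OK
  offset (1,1) -> (5,3): empty -> OK
  offset (2,0) -> (6,2): empty -> OK
All cells valid: yes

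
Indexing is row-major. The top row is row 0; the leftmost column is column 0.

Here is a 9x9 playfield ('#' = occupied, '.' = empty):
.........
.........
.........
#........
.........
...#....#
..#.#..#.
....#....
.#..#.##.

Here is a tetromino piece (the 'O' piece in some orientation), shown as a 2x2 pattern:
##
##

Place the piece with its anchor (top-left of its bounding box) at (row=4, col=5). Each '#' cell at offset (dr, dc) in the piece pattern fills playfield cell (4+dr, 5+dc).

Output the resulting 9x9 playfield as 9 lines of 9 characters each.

Answer: .........
.........
.........
#........
.....##..
...#.##.#
..#.#..#.
....#....
.#..#.##.

Derivation:
Fill (4+0,5+0) = (4,5)
Fill (4+0,5+1) = (4,6)
Fill (4+1,5+0) = (5,5)
Fill (4+1,5+1) = (5,6)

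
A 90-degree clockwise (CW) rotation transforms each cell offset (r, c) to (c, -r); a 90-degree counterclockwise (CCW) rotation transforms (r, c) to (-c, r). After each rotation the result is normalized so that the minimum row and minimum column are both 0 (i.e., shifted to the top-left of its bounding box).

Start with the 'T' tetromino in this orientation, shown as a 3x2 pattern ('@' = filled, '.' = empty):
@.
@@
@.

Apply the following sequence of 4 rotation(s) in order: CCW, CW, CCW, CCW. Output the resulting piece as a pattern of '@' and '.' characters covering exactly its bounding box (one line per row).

Start:
@.
@@
@.
After rotation 1 (CCW):
.@.
@@@
After rotation 2 (CW):
@.
@@
@.
After rotation 3 (CCW):
.@.
@@@
After rotation 4 (CCW):
.@
@@
.@

Answer: .@
@@
.@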